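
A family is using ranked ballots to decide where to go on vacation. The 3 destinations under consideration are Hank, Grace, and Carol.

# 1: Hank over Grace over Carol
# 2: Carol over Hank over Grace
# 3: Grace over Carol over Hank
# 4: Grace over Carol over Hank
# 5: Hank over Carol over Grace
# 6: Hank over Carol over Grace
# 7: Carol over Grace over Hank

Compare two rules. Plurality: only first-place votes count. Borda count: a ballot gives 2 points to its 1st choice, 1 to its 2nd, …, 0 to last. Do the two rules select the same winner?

No

Plurality first-place counts: Hank 3, Grace 2, Carol 2 → Hank.
Borda totals: Hank 7, Grace 6, Carol 8 → Carol.
The two rules disagree: plurality picks Hank, Borda picks Carol.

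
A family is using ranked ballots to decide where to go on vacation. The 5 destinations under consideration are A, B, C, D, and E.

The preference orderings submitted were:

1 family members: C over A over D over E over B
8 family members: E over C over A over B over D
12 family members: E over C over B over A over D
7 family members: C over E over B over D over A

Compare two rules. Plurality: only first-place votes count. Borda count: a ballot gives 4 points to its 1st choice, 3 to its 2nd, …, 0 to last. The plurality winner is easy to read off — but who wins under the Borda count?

E

Plurality first-place counts: A 0, B 0, C 8, D 0, E 20 → E.
Borda totals: A 31, B 46, C 92, D 9, E 102 → E.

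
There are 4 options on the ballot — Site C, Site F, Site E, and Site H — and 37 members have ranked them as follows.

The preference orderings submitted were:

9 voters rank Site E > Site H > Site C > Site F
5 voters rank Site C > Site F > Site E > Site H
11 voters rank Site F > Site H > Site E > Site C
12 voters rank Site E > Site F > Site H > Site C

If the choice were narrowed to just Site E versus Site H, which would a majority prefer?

Site E

Ballots ranking Site E above Site H: 9+5+12 = 26.
Ballots ranking Site H above Site E: 11.
Site E wins the head-to-head, 26–11.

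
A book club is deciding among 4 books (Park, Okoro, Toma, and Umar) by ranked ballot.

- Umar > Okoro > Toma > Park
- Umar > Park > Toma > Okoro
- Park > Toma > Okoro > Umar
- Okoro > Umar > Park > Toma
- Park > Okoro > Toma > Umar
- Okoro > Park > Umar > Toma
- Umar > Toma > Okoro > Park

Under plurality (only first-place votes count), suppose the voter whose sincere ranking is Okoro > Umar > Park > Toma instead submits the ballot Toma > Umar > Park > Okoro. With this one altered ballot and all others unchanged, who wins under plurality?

First-place totals with the altered ballot: Park 2, Okoro 1, Toma 1, Umar 3.
The winner is unchanged: still Umar.

Umar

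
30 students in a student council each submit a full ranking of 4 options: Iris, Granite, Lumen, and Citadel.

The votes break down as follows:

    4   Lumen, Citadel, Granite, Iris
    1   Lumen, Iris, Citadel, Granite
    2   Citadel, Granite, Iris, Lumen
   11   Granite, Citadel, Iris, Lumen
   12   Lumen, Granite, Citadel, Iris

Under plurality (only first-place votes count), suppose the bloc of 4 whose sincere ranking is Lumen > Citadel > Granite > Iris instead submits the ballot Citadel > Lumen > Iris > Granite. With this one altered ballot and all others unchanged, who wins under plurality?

First-place totals with the altered ballot: Iris 0, Granite 11, Lumen 13, Citadel 6.
The winner is unchanged: still Lumen.

Lumen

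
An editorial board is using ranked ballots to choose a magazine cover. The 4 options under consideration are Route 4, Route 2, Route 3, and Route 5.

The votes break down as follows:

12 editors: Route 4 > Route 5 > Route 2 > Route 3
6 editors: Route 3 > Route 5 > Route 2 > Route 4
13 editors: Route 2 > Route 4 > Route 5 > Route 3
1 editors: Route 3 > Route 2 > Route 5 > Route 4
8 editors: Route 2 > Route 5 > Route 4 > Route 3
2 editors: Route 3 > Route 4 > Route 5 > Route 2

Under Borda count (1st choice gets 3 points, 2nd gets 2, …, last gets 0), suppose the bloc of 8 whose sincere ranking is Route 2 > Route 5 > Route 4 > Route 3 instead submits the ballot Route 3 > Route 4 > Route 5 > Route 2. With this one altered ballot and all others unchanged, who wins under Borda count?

Borda totals with the altered ballot: Route 4 82, Route 2 59, Route 3 51, Route 5 60.
The switch changes the winner from Route 2 to Route 4.

Route 4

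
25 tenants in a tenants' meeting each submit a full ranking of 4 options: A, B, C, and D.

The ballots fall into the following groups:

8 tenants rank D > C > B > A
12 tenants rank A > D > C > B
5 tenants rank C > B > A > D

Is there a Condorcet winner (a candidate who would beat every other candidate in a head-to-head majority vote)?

Head-to-head results (25 voters total):
A vs B: B wins 13–12.
A vs C: C wins 13–12.
A vs D: A wins 17–8.
B vs C: C wins 25–0.
B vs D: D wins 20–5.
C vs D: D wins 20–5.
No candidate beats all others: A beats D beats B beats A, a majority cycle.

No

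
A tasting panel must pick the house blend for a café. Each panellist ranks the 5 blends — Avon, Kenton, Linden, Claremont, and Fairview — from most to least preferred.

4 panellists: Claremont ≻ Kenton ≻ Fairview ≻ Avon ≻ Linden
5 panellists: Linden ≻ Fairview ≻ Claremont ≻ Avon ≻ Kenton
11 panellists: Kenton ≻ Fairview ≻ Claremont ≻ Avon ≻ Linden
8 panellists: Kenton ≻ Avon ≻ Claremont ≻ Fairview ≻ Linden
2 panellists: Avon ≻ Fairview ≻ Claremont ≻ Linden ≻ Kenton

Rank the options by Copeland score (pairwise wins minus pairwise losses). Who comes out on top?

Pairwise results:
  Avon vs Kenton: Kenton wins 23–7.
  Avon vs Linden: Avon wins 25–5.
  Avon vs Claremont: Claremont wins 20–10.
  Avon vs Fairview: Fairview wins 20–10.
  Kenton vs Linden: Kenton wins 23–7.
  Kenton vs Claremont: Kenton wins 19–11.
  Kenton vs Fairview: Kenton wins 23–7.
  Linden vs Claremont: Claremont wins 25–5.
  Linden vs Fairview: Fairview wins 25–5.
  Claremont vs Fairview: Fairview wins 18–12.
Copeland scores (wins − losses):
  Avon: 1 − 3 = -2
  Kenton: 4 − 0 = 4
  Linden: 0 − 4 = -4
  Claremont: 2 − 2 = 0
  Fairview: 3 − 1 = 2
Kenton has the best Copeland score.

Kenton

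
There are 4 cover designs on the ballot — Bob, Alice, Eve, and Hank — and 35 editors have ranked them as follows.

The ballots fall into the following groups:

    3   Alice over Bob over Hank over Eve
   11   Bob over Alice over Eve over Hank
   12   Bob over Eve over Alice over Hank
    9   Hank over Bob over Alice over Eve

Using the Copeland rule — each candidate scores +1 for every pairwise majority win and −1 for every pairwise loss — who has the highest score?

Pairwise results:
  Bob vs Alice: Bob wins 32–3.
  Bob vs Eve: Bob wins 35–0.
  Bob vs Hank: Bob wins 26–9.
  Alice vs Eve: Alice wins 23–12.
  Alice vs Hank: Alice wins 26–9.
  Eve vs Hank: Eve wins 23–12.
Copeland scores (wins − losses):
  Bob: 3 − 0 = 3
  Alice: 2 − 1 = 1
  Eve: 1 − 2 = -1
  Hank: 0 − 3 = -3
Bob has the best Copeland score.

Bob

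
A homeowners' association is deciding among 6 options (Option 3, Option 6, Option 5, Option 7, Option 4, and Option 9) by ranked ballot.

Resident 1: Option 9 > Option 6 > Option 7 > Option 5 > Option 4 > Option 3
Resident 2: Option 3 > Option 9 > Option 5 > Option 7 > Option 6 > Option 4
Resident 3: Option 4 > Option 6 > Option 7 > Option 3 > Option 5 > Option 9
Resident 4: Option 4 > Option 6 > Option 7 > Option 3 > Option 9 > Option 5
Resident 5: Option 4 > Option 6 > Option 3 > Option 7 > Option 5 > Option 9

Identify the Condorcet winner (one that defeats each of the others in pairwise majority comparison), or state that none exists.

Head-to-head results (5 voters total):
Option 3 vs Option 6: Option 6 wins 4–1.
Option 3 vs Option 5: Option 3 wins 4–1.
Option 3 vs Option 7: Option 7 wins 3–2.
Option 3 vs Option 4: Option 4 wins 4–1.
Option 3 vs Option 9: Option 3 wins 4–1.
Option 6 vs Option 5: Option 6 wins 4–1.
Option 6 vs Option 7: Option 6 wins 4–1.
Option 6 vs Option 4: Option 4 wins 3–2.
Option 6 vs Option 9: Option 6 wins 3–2.
Option 5 vs Option 7: Option 7 wins 4–1.
Option 5 vs Option 4: Option 4 wins 3–2.
Option 5 vs Option 9: Option 9 wins 3–2.
Option 7 vs Option 4: Option 4 wins 3–2.
Option 7 vs Option 9: Option 7 wins 3–2.
Option 4 vs Option 9: Option 4 wins 3–2.
Option 4 beats each rival — Option 3 (4–1), Option 6 (3–2), Option 5 (3–2), Option 7 (3–2), Option 9 (3–2) — so Option 4 is the Condorcet winner.

Option 4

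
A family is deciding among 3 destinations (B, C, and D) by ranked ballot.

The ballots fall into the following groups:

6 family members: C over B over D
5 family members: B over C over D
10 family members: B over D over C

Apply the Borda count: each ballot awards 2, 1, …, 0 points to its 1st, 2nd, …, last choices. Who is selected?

Borda scores:
  B: 6·1 + 5·2 + 10·2 = 36
  C: 6·2 + 5·1 + 10·0 = 17
  D: 6·0 + 5·0 + 10·1 = 10
B has the highest total.

B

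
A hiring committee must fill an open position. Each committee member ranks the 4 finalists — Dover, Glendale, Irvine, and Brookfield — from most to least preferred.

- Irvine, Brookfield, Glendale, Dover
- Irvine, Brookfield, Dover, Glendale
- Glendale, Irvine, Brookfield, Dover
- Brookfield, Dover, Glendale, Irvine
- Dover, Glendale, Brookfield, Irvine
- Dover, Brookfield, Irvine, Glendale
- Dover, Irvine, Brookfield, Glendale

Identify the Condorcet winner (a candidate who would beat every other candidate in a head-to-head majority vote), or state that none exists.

Head-to-head results (7 voters total):
Dover vs Glendale: Dover wins 5–2.
Dover vs Irvine: Dover wins 4–3.
Dover vs Brookfield: Brookfield wins 4–3.
Glendale vs Irvine: Irvine wins 4–3.
Glendale vs Brookfield: Brookfield wins 5–2.
Irvine vs Brookfield: Irvine wins 4–3.
No candidate beats all others: Dover beats Irvine beats Brookfield beats Dover, a majority cycle.

None — there is no Condorcet winner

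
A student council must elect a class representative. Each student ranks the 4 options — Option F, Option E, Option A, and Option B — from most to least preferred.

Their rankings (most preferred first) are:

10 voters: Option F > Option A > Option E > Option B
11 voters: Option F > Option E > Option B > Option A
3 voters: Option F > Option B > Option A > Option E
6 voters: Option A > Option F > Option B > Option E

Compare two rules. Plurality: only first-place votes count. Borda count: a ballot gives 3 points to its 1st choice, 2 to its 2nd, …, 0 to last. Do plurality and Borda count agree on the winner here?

Yes

Plurality first-place counts: Option F 24, Option E 0, Option A 6, Option B 0 → Option F.
Borda totals: Option F 84, Option E 32, Option A 41, Option B 23 → Option F.
The two rules agree on Option F.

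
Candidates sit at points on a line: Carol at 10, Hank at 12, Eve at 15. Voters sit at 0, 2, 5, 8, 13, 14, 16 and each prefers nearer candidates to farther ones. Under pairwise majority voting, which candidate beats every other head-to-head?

Carol

With single-peaked preferences on a line, the Condorcet winner is the candidate closest to the median voter.
The median voter (position 8) is closest to Carol at 10.
Check: Carol vs Hank — voters closer to Carol: 4 of 7.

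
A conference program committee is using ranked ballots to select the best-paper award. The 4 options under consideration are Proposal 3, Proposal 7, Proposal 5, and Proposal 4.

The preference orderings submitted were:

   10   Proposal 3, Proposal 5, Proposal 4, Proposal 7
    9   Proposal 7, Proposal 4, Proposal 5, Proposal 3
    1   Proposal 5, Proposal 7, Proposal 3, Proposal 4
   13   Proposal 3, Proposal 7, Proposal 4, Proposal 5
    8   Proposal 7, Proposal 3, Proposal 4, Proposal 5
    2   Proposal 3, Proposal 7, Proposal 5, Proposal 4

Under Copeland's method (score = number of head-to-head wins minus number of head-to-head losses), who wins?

Pairwise results:
  Proposal 3 vs Proposal 7: Proposal 3 wins 25–18.
  Proposal 3 vs Proposal 5: Proposal 3 wins 33–10.
  Proposal 3 vs Proposal 4: Proposal 3 wins 34–9.
  Proposal 7 vs Proposal 5: Proposal 7 wins 32–11.
  Proposal 7 vs Proposal 4: Proposal 7 wins 33–10.
  Proposal 5 vs Proposal 4: Proposal 4 wins 30–13.
Copeland scores (wins − losses):
  Proposal 3: 3 − 0 = 3
  Proposal 7: 2 − 1 = 1
  Proposal 5: 0 − 3 = -3
  Proposal 4: 1 − 2 = -1
Proposal 3 has the best Copeland score.

Proposal 3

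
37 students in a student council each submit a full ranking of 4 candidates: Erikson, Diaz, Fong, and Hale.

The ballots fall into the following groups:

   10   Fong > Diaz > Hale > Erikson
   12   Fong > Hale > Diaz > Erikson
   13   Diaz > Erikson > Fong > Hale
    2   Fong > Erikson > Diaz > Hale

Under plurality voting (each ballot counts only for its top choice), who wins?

First-place vote totals:
  Erikson: 0
  Diaz: 13
  Fong: 24
  Hale: 0
Fong has the most first-place votes.

Fong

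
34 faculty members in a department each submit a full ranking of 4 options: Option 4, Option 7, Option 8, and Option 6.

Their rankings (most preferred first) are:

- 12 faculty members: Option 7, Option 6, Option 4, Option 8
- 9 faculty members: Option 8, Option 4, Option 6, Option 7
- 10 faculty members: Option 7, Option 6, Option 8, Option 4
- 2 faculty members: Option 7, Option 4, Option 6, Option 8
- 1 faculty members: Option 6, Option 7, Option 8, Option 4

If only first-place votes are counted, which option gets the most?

Option 7

First-place vote totals:
  Option 4: 0
  Option 7: 24
  Option 8: 9
  Option 6: 1
Option 7 has the most first-place votes.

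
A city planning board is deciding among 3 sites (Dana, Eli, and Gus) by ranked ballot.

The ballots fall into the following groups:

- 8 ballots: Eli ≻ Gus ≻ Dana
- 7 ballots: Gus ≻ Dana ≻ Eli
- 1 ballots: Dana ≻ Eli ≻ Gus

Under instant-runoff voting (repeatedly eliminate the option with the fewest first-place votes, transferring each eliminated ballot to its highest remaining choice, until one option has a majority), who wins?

Eli

Round 1: Eli 8, Gus 7, Dana 1. Dana has the fewest and is eliminated.
Round 2: Eli 9, Gus 7. Eli has a majority.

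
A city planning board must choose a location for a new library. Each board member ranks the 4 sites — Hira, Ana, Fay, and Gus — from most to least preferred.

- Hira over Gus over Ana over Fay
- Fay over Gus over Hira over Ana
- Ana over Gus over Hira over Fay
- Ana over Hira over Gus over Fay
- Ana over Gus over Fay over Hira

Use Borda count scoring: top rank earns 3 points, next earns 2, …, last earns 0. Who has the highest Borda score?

Borda scores:
  Hira: 3 + 1 + 1 + 2 + 0 = 7
  Ana: 1 + 0 + 3 + 3 + 3 = 10
  Fay: 0 + 3 + 0 + 0 + 1 = 4
  Gus: 2 + 2 + 2 + 1 + 2 = 9
Ana has the highest total.

Ana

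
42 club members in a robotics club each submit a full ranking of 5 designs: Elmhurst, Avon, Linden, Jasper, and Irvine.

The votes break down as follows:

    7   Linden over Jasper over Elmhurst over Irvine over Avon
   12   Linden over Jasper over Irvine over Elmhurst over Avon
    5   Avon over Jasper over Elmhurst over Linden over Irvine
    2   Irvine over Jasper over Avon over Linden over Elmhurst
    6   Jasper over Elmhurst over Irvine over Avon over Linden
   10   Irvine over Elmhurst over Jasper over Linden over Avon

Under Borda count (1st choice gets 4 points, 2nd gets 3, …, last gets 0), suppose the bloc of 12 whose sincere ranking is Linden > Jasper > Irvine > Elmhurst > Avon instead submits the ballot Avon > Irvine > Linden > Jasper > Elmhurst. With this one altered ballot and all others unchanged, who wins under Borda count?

Irvine

Borda totals with the altered ballot: Elmhurst 72, Avon 78, Linden 69, Jasper 98, Irvine 103.
The switch changes the winner from Jasper to Irvine.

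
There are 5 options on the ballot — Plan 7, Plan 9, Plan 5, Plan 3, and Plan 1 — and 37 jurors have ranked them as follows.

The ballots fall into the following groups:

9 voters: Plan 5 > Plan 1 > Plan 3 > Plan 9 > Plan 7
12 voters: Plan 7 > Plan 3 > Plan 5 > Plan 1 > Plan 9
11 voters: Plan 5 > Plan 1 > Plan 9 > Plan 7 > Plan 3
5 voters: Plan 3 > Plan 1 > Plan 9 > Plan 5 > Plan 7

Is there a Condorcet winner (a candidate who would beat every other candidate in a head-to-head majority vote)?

Yes

Head-to-head results (37 voters total):
Plan 7 vs Plan 9: Plan 9 wins 25–12.
Plan 7 vs Plan 5: Plan 5 wins 25–12.
Plan 7 vs Plan 3: Plan 7 wins 23–14.
Plan 7 vs Plan 1: Plan 1 wins 25–12.
Plan 9 vs Plan 5: Plan 5 wins 32–5.
Plan 9 vs Plan 3: Plan 3 wins 26–11.
Plan 9 vs Plan 1: Plan 1 wins 37–0.
Plan 5 vs Plan 3: Plan 5 wins 20–17.
Plan 5 vs Plan 1: Plan 5 wins 32–5.
Plan 3 vs Plan 1: Plan 1 wins 20–17.
Plan 5 beats each rival — Plan 7 (25–12), Plan 9 (32–5), Plan 3 (20–17), Plan 1 (32–5) — so Plan 5 is the Condorcet winner.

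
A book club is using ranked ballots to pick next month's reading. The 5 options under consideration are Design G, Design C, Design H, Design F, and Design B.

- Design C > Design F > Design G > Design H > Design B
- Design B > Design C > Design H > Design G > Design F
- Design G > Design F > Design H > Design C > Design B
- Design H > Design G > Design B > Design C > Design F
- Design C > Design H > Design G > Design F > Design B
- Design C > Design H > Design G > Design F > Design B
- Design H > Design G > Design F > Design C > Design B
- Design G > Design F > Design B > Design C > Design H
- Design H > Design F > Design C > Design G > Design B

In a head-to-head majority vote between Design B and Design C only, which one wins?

Design C

Ballots ranking Design B above Design C: 3.
Ballots ranking Design C above Design B: 6.
Design C wins the head-to-head, 6–3.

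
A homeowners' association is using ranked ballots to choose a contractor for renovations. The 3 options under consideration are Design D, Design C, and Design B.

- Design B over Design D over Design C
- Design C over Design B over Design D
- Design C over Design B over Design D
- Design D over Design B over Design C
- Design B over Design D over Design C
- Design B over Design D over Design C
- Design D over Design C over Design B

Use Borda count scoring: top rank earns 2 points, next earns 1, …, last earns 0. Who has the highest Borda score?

Borda scores:
  Design D: 1 + 0 + 0 + 2 + 1 + 1 + 2 = 7
  Design C: 0 + 2 + 2 + 0 + 0 + 0 + 1 = 5
  Design B: 2 + 1 + 1 + 1 + 2 + 2 + 0 = 9
Design B has the highest total.

Design B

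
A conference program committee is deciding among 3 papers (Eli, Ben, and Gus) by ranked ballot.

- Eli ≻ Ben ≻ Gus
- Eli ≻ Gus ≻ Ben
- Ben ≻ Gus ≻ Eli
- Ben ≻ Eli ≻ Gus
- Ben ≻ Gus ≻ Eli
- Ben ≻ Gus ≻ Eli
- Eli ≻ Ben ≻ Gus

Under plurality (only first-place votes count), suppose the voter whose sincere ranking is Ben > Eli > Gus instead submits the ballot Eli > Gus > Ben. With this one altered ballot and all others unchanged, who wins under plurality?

Eli

First-place totals with the altered ballot: Eli 4, Ben 3, Gus 0.
The switch changes the winner from Ben to Eli.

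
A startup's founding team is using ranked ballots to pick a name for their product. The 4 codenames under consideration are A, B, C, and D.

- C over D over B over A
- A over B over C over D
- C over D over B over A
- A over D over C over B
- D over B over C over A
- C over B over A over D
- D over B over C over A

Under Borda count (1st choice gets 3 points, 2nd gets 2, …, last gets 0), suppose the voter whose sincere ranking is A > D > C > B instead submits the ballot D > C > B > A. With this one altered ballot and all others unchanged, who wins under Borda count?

Borda totals with the altered ballot: A 4, B 11, C 14, D 13.
The winner is unchanged: still C.

C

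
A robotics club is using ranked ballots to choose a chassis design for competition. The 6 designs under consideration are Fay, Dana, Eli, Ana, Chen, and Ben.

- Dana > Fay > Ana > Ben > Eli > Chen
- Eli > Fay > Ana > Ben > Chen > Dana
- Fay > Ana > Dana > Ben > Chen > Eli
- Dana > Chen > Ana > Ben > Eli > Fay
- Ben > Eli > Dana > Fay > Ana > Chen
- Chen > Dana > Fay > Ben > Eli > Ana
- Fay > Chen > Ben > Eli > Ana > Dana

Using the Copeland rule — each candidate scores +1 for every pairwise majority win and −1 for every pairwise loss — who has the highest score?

Dana

Pairwise results:
  Fay vs Dana: Dana wins 4–3.
  Fay vs Eli: Fay wins 4–3.
  Fay vs Ana: Fay wins 6–1.
  Fay vs Chen: Fay wins 5–2.
  Fay vs Ben: Fay wins 5–2.
  Dana vs Eli: Dana wins 4–3.
  Dana vs Ana: Dana wins 4–3.
  Dana vs Chen: Dana wins 4–3.
  Dana vs Ben: Dana wins 4–3.
  Eli vs Ana: Eli wins 4–3.
  Eli vs Chen: Chen wins 4–3.
  Eli vs Ben: Ben wins 6–1.
  Ana vs Chen: Ana wins 4–3.
  Ana vs Ben: Ana wins 4–3.
  Chen vs Ben: Ben wins 4–3.
Copeland scores (wins − losses):
  Fay: 4 − 1 = 3
  Dana: 5 − 0 = 5
  Eli: 1 − 4 = -3
  Ana: 2 − 3 = -1
  Chen: 1 − 4 = -3
  Ben: 2 − 3 = -1
Dana has the best Copeland score.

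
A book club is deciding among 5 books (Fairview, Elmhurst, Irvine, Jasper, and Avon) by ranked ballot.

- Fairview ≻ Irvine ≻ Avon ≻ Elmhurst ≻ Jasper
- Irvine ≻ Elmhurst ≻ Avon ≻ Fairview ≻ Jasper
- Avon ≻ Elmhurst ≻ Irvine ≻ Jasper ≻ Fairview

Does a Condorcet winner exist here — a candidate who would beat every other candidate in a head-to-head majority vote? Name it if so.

Irvine

Head-to-head results (3 voters total):
Fairview vs Elmhurst: Elmhurst wins 2–1.
Fairview vs Irvine: Irvine wins 2–1.
Fairview vs Jasper: Fairview wins 2–1.
Fairview vs Avon: Avon wins 2–1.
Elmhurst vs Irvine: Irvine wins 2–1.
Elmhurst vs Jasper: Elmhurst wins 3–0.
Elmhurst vs Avon: Avon wins 2–1.
Irvine vs Jasper: Irvine wins 3–0.
Irvine vs Avon: Irvine wins 2–1.
Jasper vs Avon: Avon wins 3–0.
Irvine beats each rival — Fairview (2–1), Elmhurst (2–1), Jasper (3–0), Avon (2–1) — so Irvine is the Condorcet winner.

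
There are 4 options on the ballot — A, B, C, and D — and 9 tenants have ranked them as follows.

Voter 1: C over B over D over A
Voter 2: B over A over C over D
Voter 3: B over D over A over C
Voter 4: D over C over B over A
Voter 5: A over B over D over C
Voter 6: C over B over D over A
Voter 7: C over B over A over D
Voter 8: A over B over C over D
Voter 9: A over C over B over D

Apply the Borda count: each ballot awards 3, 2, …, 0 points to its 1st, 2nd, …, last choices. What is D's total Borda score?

8

Borda scores:
  A: 0 + 2 + 1 + 0 + 3 + 0 + 1 + 3 + 3 = 13
  B: 2 + 3 + 3 + 1 + 2 + 2 + 2 + 2 + 1 = 18
  C: 3 + 1 + 0 + 2 + 0 + 3 + 3 + 1 + 2 = 15
  D: 1 + 0 + 2 + 3 + 1 + 1 + 0 + 0 + 0 = 8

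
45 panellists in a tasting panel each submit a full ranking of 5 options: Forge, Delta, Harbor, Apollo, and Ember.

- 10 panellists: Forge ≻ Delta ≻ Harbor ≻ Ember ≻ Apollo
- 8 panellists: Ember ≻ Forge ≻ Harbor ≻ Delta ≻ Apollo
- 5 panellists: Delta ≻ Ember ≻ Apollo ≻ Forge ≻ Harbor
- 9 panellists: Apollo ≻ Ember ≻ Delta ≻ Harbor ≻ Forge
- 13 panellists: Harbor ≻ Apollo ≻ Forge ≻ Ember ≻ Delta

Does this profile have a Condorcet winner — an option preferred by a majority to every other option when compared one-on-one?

Head-to-head results (45 voters total):
Forge vs Delta: Forge wins 31–14.
Forge vs Harbor: Forge wins 23–22.
Forge vs Apollo: Apollo wins 27–18.
Forge vs Ember: Forge wins 23–22.
Delta vs Harbor: Delta wins 24–21.
Delta vs Apollo: Delta wins 23–22.
Delta vs Ember: Ember wins 30–15.
Harbor vs Apollo: Harbor wins 31–14.
Harbor vs Ember: Harbor wins 23–22.
Apollo vs Ember: Ember wins 23–22.
No candidate beats all others: Forge beats Delta beats Apollo beats Forge, a majority cycle.

No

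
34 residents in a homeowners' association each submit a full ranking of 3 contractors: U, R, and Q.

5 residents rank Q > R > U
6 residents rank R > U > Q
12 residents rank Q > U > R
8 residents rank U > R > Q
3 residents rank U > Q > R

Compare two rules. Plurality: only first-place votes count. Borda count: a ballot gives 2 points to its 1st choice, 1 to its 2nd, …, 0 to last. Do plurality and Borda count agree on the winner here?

No

Plurality first-place counts: U 11, R 6, Q 17 → Q.
Borda totals: U 40, R 25, Q 37 → U.
The two rules disagree: plurality picks Q, Borda picks U.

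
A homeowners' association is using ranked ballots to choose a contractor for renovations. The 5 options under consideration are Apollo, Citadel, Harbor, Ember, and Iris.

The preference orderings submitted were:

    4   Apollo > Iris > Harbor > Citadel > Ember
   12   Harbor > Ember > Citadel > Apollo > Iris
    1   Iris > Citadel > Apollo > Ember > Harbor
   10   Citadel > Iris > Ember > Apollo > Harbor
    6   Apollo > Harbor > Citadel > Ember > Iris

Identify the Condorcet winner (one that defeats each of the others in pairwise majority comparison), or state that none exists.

Head-to-head results (33 voters total):
Apollo vs Citadel: Citadel wins 23–10.
Apollo vs Harbor: Apollo wins 21–12.
Apollo vs Ember: Ember wins 22–11.
Apollo vs Iris: Apollo wins 22–11.
Citadel vs Harbor: Harbor wins 22–11.
Citadel vs Ember: Citadel wins 21–12.
Citadel vs Iris: Citadel wins 28–5.
Harbor vs Ember: Harbor wins 22–11.
Harbor vs Iris: Harbor wins 18–15.
Ember vs Iris: Ember wins 18–15.
No candidate beats all others: Apollo beats Harbor beats Citadel beats Apollo, a majority cycle.

There is no Condorcet winner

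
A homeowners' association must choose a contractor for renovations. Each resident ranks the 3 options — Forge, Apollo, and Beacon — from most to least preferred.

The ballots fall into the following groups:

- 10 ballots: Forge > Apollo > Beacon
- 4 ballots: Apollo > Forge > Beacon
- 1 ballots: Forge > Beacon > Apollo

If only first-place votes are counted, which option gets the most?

First-place vote totals:
  Forge: 11
  Apollo: 4
  Beacon: 0
Forge has the most first-place votes.

Forge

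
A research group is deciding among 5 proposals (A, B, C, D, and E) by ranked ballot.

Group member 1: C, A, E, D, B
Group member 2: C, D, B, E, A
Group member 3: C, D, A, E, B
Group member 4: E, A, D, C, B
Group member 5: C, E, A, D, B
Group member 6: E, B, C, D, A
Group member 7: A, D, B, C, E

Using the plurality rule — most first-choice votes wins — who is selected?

First-place vote totals:
  A: 1
  B: 0
  C: 4
  D: 0
  E: 2
C has the most first-place votes.

C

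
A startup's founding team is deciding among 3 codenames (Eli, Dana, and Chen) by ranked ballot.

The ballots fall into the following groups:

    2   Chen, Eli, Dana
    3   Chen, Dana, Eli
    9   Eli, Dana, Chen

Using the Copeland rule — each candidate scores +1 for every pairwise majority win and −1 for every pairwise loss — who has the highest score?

Eli

Pairwise results:
  Eli vs Dana: Eli wins 11–3.
  Eli vs Chen: Eli wins 9–5.
  Dana vs Chen: Dana wins 9–5.
Copeland scores (wins − losses):
  Eli: 2 − 0 = 2
  Dana: 1 − 1 = 0
  Chen: 0 − 2 = -2
Eli has the best Copeland score.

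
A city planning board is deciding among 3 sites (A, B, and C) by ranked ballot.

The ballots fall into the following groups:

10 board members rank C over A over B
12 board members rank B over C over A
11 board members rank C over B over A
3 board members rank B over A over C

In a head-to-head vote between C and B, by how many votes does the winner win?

Ballots ranking C above B: 10+11 = 21.
Ballots ranking B above C: 12+3 = 15.
C wins 21–15, a margin of 6.

6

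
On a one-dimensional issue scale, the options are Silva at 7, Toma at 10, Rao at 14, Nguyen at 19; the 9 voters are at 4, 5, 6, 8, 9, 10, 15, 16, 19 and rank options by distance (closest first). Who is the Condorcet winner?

With single-peaked preferences on a line, the Condorcet winner is the candidate closest to the median voter.
The median voter (position 9) is closest to Toma at 10.
Check: Toma vs Nguyen — voters closer to Toma: 6 of 9.

Toma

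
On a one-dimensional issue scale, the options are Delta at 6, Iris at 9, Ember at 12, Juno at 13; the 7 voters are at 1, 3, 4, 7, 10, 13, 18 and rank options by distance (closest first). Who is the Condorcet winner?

With single-peaked preferences on a line, the Condorcet winner is the candidate closest to the median voter.
The median voter (position 7) is closest to Delta at 6.
Check: Delta vs Ember — voters closer to Delta: 4 of 7.

Delta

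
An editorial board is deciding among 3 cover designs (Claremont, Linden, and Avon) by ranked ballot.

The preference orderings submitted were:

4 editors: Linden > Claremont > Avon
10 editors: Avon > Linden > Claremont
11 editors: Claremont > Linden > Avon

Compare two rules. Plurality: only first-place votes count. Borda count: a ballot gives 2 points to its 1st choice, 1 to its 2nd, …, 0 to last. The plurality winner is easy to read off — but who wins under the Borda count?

Plurality first-place counts: Claremont 11, Linden 4, Avon 10 → Claremont.
Borda totals: Claremont 26, Linden 29, Avon 20 → Linden.

Linden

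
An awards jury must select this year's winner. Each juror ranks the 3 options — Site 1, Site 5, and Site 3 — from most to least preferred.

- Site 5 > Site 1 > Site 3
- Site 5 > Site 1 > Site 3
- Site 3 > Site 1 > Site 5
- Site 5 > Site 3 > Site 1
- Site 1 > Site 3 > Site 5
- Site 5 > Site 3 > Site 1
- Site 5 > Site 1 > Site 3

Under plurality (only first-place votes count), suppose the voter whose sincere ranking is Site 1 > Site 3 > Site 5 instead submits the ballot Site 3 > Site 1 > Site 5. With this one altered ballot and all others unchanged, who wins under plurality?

Site 5

First-place totals with the altered ballot: Site 1 0, Site 5 5, Site 3 2.
The winner is unchanged: still Site 5.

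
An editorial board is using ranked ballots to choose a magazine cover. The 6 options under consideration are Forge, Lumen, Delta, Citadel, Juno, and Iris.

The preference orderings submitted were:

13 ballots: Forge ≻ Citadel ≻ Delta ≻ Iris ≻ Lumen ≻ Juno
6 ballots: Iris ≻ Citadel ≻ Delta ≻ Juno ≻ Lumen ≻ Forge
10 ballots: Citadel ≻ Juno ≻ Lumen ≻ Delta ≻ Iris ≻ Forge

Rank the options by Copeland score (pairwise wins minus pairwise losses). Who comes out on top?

Citadel

Pairwise results:
  Forge vs Lumen: Lumen wins 16–13.
  Forge vs Delta: Delta wins 16–13.
  Forge vs Citadel: Citadel wins 16–13.
  Forge vs Juno: Juno wins 16–13.
  Forge vs Iris: Iris wins 16–13.
  Lumen vs Delta: Delta wins 19–10.
  Lumen vs Citadel: Citadel wins 29–0.
  Lumen vs Juno: Juno wins 16–13.
  Lumen vs Iris: Iris wins 19–10.
  Delta vs Citadel: Citadel wins 29–0.
  Delta vs Juno: Delta wins 19–10.
  Delta vs Iris: Delta wins 23–6.
  Citadel vs Juno: Citadel wins 29–0.
  Citadel vs Iris: Citadel wins 23–6.
  Juno vs Iris: Iris wins 19–10.
Copeland scores (wins − losses):
  Forge: 0 − 5 = -5
  Lumen: 1 − 4 = -3
  Delta: 4 − 1 = 3
  Citadel: 5 − 0 = 5
  Juno: 2 − 3 = -1
  Iris: 3 − 2 = 1
Citadel has the best Copeland score.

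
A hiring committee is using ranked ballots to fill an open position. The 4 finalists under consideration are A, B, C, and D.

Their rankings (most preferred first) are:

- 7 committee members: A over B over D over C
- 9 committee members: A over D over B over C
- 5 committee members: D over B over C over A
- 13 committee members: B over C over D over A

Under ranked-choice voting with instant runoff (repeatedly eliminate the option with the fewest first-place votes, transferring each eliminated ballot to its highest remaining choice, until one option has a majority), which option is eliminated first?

Round 1: A 16, B 13, D 5, C 0. C has the fewest and is eliminated.
Round 2: A 16, B 13, D 5. D has the fewest and is eliminated.
Round 3: B 18, A 16. B has a majority.

C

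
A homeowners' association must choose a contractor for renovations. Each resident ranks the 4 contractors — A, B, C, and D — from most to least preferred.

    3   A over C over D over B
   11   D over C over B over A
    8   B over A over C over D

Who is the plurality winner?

D

First-place vote totals:
  A: 3
  B: 8
  C: 0
  D: 11
D has the most first-place votes.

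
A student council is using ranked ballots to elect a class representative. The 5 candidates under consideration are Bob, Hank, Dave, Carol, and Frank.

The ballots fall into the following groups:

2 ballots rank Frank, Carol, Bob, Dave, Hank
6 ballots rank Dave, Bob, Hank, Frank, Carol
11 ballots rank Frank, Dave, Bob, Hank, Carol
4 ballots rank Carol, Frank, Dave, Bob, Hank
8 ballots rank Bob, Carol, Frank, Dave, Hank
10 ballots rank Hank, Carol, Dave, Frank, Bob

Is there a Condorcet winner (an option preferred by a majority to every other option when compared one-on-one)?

No

Head-to-head results (41 voters total):
Bob vs Hank: Bob wins 31–10.
Bob vs Dave: Dave wins 31–10.
Bob vs Carol: Bob wins 25–16.
Bob vs Frank: Frank wins 27–14.
Hank vs Dave: Dave wins 31–10.
Hank vs Carol: Hank wins 27–14.
Hank vs Frank: Frank wins 25–16.
Dave vs Carol: Carol wins 24–17.
Dave vs Frank: Frank wins 25–16.
Carol vs Frank: Carol wins 22–19.
No candidate beats all others: Bob beats Carol beats Dave beats Bob, a majority cycle.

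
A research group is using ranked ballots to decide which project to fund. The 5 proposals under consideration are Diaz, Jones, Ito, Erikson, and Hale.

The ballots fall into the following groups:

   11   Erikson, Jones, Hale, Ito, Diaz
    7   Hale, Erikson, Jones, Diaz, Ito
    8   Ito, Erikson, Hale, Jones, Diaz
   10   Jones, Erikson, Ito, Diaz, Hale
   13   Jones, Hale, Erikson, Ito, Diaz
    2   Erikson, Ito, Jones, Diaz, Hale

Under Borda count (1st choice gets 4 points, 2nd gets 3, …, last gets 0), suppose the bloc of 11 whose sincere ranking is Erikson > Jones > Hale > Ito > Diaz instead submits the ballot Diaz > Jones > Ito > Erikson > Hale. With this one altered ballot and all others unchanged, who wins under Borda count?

Borda totals with the altered ballot: Diaz 63, Jones 151, Ito 93, Erikson 120, Hale 83.
The switch changes the winner from Erikson to Jones.

Jones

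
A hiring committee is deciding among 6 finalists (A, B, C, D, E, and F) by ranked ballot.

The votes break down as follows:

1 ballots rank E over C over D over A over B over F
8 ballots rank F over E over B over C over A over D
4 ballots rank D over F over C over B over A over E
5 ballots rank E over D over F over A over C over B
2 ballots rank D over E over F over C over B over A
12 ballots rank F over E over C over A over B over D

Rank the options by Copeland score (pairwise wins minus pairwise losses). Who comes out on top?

Pairwise results:
  A vs B: A wins 18–14.
  A vs C: C wins 27–5.
  A vs D: A wins 20–12.
  A vs E: E wins 28–4.
  A vs F: F wins 31–1.
  B vs C: C wins 24–8.
  B vs D: B wins 20–12.
  B vs E: E wins 28–4.
  B vs F: F wins 31–1.
  C vs D: C wins 21–11.
  C vs E: E wins 28–4.
  C vs F: F wins 31–1.
  D vs E: E wins 26–6.
  D vs F: F wins 20–12.
  E vs F: F wins 24–8.
Copeland scores (wins − losses):
  A: 2 − 3 = -1
  B: 1 − 4 = -3
  C: 3 − 2 = 1
  D: 0 − 5 = -5
  E: 4 − 1 = 3
  F: 5 − 0 = 5
F has the best Copeland score.

F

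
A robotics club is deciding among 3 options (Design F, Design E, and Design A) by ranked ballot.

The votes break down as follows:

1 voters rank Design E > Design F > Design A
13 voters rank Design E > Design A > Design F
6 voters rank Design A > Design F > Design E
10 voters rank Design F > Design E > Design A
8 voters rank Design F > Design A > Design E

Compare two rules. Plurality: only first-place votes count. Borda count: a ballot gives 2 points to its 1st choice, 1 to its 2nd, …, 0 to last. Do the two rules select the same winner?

Yes

Plurality first-place counts: Design F 18, Design E 14, Design A 6 → Design F.
Borda totals: Design F 43, Design E 38, Design A 33 → Design F.
The two rules agree on Design F.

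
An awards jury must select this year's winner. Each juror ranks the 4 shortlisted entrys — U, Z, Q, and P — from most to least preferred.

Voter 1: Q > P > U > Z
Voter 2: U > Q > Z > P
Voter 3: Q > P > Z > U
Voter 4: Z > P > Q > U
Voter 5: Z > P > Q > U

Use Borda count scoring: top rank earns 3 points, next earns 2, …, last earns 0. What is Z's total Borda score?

Borda scores:
  U: 1 + 3 + 0 + 0 + 0 = 4
  Z: 0 + 1 + 1 + 3 + 3 = 8
  Q: 3 + 2 + 3 + 1 + 1 = 10
  P: 2 + 0 + 2 + 2 + 2 = 8

8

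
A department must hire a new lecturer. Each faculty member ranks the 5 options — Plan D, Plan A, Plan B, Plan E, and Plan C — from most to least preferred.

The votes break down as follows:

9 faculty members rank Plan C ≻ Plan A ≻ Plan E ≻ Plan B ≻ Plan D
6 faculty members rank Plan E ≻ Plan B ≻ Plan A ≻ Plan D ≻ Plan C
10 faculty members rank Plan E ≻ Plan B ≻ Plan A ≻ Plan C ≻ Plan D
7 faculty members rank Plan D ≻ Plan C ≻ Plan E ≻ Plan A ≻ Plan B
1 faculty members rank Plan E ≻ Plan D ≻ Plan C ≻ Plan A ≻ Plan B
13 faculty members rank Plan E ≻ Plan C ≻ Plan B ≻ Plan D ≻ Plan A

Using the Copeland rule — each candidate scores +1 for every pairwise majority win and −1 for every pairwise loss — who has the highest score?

Pairwise results:
  Plan D vs Plan A: Plan A wins 25–21.
  Plan D vs Plan B: Plan B wins 38–8.
  Plan D vs Plan E: Plan E wins 39–7.
  Plan D vs Plan C: Plan C wins 32–14.
  Plan A vs Plan B: Plan B wins 29–17.
  Plan A vs Plan E: Plan E wins 37–9.
  Plan A vs Plan C: Plan C wins 30–16.
  Plan B vs Plan E: Plan E wins 46–0.
  Plan B vs Plan C: Plan C wins 30–16.
  Plan E vs Plan C: Plan E wins 30–16.
Copeland scores (wins − losses):
  Plan D: 0 − 4 = -4
  Plan A: 1 − 3 = -2
  Plan B: 2 − 2 = 0
  Plan E: 4 − 0 = 4
  Plan C: 3 − 1 = 2
Plan E has the best Copeland score.

Plan E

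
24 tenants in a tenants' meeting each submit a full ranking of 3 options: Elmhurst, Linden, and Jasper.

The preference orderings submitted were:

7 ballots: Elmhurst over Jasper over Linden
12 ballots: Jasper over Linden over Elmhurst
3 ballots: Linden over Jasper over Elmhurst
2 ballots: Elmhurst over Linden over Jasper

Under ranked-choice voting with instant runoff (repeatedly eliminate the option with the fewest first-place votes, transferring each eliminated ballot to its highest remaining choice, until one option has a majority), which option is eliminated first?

Round 1: Jasper 12, Elmhurst 9, Linden 3. Linden has the fewest and is eliminated.
Round 2: Jasper 15, Elmhurst 9. Jasper has a majority.

Linden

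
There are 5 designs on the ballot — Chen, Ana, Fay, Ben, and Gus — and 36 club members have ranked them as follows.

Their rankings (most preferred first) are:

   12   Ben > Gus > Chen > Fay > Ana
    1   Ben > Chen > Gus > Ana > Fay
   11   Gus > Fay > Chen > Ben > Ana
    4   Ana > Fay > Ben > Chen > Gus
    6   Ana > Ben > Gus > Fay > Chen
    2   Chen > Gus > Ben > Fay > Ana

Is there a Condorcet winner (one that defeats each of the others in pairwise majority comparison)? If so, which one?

Ben

Head-to-head results (36 voters total):
Chen vs Ana: Chen wins 26–10.
Chen vs Fay: Fay wins 21–15.
Chen vs Ben: Ben wins 23–13.
Chen vs Gus: Gus wins 29–7.
Ana vs Fay: Fay wins 25–11.
Ana vs Ben: Ben wins 26–10.
Ana vs Gus: Gus wins 26–10.
Fay vs Ben: Ben wins 21–15.
Fay vs Gus: Gus wins 32–4.
Ben vs Gus: Ben wins 23–13.
Ben beats each rival — Chen (23–13), Ana (26–10), Fay (21–15), Gus (23–13) — so Ben is the Condorcet winner.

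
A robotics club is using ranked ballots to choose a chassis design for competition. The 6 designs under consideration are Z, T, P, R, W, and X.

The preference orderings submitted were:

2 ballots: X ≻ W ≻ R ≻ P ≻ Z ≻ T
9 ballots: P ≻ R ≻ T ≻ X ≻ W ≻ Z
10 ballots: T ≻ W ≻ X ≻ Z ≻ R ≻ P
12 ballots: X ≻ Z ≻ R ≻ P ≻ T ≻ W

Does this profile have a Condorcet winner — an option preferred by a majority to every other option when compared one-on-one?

Head-to-head results (33 voters total):
Z vs T: T wins 19–14.
Z vs P: Z wins 22–11.
Z vs R: Z wins 22–11.
Z vs W: W wins 21–12.
Z vs X: X wins 33–0.
T vs P: P wins 23–10.
T vs R: R wins 23–10.
T vs W: T wins 31–2.
T vs X: T wins 19–14.
P vs R: R wins 24–9.
P vs W: P wins 21–12.
P vs X: X wins 24–9.
R vs W: R wins 21–12.
R vs X: X wins 24–9.
W vs X: X wins 23–10.
No candidate beats all others: Z beats P beats T beats Z, a majority cycle.

No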